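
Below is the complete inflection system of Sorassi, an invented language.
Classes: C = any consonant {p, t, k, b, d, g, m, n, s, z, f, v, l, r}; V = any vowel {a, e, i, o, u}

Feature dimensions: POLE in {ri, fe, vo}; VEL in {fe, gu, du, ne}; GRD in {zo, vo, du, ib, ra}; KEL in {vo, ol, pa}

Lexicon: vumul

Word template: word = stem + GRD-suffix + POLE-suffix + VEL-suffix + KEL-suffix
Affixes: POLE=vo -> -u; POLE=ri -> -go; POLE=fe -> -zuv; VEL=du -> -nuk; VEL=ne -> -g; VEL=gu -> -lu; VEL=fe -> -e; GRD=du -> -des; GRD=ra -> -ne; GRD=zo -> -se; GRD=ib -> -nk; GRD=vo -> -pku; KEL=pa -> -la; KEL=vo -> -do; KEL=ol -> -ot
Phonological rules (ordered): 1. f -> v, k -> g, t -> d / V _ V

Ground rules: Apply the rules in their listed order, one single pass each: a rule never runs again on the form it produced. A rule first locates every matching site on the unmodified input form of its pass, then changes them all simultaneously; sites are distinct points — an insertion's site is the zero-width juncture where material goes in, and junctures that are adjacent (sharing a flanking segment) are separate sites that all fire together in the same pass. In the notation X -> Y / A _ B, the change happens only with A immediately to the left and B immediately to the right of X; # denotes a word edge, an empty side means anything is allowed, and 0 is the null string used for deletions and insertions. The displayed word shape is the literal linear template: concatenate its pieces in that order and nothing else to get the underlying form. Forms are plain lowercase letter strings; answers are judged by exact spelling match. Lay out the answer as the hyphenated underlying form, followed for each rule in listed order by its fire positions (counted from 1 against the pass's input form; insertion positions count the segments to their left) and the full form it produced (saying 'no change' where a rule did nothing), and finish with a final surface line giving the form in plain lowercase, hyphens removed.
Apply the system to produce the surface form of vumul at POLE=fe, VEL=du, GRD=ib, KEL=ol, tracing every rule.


underlying: vumul-nk-zuv-nuk-ot
1. f -> v, k -> g, t -> d / V _ V: fires at position(s) 13: vumulnkzuvnugot
surface: vumulnkzuvnugot


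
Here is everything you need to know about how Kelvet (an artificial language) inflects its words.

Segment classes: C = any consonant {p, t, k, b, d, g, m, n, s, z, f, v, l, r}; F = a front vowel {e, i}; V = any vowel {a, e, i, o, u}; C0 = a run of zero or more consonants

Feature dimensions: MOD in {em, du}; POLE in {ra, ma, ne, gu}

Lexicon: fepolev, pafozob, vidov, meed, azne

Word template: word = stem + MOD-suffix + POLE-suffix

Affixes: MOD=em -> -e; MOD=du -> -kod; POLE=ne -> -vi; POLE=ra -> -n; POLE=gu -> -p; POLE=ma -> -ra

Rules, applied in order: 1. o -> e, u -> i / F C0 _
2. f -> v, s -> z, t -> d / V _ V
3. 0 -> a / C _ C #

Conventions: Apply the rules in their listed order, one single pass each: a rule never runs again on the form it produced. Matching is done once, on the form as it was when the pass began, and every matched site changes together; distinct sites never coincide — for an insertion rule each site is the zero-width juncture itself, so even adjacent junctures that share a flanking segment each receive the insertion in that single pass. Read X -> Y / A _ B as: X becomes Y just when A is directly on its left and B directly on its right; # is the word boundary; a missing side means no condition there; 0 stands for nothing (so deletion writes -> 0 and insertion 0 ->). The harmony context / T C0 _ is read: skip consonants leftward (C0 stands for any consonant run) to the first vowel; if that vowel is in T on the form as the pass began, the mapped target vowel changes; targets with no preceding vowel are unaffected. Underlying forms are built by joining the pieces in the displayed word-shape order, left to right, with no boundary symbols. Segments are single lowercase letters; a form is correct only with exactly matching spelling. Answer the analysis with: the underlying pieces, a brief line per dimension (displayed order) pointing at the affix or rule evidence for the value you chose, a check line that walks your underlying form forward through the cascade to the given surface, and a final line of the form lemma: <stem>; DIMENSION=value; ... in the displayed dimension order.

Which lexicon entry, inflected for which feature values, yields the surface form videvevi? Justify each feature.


underlying: vidov-e-vi
MOD=em - signalled by the affix -e
POLE=ne - signalled by the affix -vi
check: vidovevi -> videvevi -> videvevi -> videvevi
lemma: vidov; MOD=em; POLE=ne


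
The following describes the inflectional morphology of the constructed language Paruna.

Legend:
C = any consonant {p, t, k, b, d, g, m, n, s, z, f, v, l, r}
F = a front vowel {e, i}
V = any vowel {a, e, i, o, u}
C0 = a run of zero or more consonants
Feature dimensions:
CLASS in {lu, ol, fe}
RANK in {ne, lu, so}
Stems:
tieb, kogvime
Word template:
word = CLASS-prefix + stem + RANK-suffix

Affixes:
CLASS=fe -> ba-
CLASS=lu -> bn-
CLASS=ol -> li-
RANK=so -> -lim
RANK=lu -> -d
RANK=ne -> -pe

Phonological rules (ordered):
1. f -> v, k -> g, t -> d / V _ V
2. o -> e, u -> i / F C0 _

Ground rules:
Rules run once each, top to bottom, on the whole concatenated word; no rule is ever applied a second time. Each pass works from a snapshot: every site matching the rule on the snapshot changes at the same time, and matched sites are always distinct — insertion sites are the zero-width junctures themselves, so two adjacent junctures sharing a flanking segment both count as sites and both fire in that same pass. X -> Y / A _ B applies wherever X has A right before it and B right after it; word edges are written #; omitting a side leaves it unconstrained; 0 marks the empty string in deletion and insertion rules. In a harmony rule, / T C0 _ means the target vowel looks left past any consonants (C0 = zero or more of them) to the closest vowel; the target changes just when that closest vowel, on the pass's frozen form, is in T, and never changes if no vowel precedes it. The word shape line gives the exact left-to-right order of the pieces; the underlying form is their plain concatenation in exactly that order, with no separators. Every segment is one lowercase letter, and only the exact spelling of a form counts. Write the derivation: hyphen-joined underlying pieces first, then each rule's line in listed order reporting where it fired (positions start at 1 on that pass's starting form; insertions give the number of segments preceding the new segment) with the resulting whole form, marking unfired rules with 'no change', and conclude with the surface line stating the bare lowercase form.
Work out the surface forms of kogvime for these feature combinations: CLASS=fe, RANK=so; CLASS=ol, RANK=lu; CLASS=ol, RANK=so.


cell CLASS=fe, RANK=so:
underlying: ba-kogvime-lim
1. f -> v, k -> g, t -> d / V _ V: fires at position(s) 3: bagogvimelim
2. o -> e, u -> i / F C0 _: no change
surface: bagogvimelim

cell CLASS=ol, RANK=lu:
underlying: li-kogvime-d
1. f -> v, k -> g, t -> d / V _ V: fires at position(s) 3: ligogvimed
2. o -> e, u -> i / F C0 _: fires at position(s) 4: ligegvimed
surface: ligegvimed

cell CLASS=ol, RANK=so:
underlying: li-kogvime-lim
1. f -> v, k -> g, t -> d / V _ V: fires at position(s) 3: ligogvimelim
2. o -> e, u -> i / F C0 _: fires at position(s) 4: ligegvimelim
surface: ligegvimelim


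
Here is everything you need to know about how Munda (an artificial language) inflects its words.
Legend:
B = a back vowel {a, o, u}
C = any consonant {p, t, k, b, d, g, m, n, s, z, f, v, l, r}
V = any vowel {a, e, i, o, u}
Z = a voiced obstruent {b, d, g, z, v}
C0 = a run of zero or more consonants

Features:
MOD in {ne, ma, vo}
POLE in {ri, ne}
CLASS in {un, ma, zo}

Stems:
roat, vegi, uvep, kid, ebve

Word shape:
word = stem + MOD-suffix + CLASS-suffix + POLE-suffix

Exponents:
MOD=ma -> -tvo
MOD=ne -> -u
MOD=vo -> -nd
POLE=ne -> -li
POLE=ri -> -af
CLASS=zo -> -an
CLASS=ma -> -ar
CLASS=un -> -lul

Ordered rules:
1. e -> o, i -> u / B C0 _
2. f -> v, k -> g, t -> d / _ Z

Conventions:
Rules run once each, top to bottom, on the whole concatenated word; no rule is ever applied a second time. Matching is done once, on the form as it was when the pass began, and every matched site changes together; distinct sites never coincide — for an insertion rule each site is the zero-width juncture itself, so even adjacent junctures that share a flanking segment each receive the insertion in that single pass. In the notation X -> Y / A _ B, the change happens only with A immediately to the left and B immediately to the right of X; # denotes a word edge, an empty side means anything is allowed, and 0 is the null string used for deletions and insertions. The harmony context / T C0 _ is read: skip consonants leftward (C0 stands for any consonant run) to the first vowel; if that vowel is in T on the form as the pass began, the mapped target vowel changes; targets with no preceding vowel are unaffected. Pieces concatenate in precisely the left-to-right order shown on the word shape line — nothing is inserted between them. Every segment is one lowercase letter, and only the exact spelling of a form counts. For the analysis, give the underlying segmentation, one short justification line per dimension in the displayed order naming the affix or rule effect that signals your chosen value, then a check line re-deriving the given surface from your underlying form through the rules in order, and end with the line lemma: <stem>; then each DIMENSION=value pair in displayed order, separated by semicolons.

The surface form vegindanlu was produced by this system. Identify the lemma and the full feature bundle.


underlying: vegi-nd-an-li
MOD=vo - signalled by the affix -nd
POLE=ne - signalled by the affix -li
CLASS=zo - signalled by the affix -an
check: vegindanli -> vegindanlu -> vegindanlu
lemma: vegi; MOD=vo; POLE=ne; CLASS=zo


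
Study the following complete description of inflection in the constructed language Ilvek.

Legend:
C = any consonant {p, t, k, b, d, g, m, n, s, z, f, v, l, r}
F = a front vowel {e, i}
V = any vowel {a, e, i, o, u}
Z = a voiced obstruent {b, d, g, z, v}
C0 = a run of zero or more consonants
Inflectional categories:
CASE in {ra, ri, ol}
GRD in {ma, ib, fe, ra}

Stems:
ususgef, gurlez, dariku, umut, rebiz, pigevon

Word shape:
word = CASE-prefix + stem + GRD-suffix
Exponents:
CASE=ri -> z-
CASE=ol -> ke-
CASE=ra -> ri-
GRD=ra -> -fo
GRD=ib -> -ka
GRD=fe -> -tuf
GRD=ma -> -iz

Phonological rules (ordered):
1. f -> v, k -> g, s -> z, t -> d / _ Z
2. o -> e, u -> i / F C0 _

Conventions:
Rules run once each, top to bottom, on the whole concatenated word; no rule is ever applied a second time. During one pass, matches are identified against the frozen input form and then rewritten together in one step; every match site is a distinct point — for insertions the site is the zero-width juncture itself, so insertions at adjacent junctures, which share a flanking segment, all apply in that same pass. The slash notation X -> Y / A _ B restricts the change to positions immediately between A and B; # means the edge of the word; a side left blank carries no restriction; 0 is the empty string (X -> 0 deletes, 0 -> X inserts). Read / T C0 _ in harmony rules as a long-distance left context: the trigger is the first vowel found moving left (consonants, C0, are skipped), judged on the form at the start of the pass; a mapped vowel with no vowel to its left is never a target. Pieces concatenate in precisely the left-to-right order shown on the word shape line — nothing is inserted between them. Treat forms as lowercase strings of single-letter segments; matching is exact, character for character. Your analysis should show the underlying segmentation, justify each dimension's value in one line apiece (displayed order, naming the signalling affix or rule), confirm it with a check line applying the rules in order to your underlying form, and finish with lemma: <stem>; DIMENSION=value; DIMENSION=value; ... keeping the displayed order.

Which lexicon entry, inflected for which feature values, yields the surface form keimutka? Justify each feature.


underlying: ke-umut-ka
CASE=ol - signalled by the affix ke-
GRD=ib - signalled by the affix -ka
check: keumutka -> keumutka -> keimutka
lemma: umut; CASE=ol; GRD=ib


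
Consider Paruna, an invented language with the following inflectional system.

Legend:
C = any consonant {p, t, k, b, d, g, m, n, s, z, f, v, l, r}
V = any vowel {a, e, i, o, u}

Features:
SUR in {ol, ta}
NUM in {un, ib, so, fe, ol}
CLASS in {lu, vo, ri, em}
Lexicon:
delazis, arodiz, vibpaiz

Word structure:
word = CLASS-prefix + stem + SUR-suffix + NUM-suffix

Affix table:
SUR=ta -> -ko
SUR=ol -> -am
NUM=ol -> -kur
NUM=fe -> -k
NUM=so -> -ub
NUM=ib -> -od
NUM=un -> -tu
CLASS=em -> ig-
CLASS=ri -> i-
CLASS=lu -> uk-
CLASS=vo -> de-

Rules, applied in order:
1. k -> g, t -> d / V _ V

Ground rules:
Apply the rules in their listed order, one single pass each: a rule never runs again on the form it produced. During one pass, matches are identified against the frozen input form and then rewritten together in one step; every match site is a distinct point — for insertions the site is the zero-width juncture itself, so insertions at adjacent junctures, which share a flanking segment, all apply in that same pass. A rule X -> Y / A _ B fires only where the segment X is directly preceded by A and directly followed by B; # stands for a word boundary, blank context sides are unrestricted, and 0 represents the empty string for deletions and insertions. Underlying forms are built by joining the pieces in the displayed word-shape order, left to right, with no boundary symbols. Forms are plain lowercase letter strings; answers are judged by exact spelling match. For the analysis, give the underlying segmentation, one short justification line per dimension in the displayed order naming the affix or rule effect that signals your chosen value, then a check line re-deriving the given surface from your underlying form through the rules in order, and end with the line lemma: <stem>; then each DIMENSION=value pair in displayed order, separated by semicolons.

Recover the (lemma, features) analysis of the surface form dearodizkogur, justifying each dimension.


underlying: de-arodiz-ko-kur
SUR=ta - signalled by the affix -ko
NUM=ol - signalled by the affix -kur
CLASS=vo - signalled by the affix de-
check: dearodizkokur -> dearodizkogur
lemma: arodiz; SUR=ta; NUM=ol; CLASS=vo


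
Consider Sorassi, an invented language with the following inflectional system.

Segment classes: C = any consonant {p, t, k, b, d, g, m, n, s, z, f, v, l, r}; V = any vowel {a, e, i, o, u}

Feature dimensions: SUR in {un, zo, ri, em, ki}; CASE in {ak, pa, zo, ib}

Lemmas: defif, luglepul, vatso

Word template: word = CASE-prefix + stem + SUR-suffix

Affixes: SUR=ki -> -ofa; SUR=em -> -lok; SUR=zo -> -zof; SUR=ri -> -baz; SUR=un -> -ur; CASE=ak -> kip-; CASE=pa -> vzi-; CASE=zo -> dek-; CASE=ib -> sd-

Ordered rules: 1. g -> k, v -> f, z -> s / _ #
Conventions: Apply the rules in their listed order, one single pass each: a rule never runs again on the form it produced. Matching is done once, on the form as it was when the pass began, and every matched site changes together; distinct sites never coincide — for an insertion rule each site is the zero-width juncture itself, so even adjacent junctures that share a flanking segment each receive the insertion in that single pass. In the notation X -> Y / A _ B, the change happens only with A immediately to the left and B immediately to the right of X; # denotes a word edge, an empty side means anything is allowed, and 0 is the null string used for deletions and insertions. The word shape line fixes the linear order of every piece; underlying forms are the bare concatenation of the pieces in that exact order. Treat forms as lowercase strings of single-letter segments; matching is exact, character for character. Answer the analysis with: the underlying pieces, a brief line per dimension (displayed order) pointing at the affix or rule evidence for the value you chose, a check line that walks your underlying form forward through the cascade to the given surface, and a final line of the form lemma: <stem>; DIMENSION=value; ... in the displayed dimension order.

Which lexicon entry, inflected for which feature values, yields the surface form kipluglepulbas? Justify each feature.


underlying: kip-luglepul-baz
SUR=ri - signalled by the affix -baz
CASE=ak - signalled by the affix kip-
check: kipluglepulbaz -> kipluglepulbas
lemma: luglepul; SUR=ri; CASE=ak


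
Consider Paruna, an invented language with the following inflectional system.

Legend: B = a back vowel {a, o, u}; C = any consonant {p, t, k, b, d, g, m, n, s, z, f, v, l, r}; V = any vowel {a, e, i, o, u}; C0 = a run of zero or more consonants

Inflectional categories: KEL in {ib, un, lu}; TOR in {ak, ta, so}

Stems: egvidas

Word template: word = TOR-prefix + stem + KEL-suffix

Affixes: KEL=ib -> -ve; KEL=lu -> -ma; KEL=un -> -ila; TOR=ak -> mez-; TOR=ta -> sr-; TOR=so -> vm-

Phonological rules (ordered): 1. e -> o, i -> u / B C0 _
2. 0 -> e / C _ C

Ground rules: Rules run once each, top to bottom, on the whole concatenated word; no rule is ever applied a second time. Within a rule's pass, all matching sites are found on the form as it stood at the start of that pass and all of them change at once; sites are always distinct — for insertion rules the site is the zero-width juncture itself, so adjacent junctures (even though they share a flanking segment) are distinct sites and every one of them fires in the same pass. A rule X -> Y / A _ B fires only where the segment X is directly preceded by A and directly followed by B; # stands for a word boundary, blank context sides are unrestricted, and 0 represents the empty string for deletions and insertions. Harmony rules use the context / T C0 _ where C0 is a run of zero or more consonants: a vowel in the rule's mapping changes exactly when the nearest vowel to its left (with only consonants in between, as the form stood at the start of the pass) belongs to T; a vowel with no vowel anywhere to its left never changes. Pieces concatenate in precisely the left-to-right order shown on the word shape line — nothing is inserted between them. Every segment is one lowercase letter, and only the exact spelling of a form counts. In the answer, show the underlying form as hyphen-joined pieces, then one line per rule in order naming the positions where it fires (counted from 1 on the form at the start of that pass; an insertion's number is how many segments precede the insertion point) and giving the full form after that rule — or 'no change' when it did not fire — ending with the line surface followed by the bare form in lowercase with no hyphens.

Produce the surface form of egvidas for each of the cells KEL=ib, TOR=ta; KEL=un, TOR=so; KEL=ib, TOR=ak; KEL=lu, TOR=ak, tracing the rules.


cell KEL=ib, TOR=ta:
underlying: sr-egvidas-ve
1. e -> o, i -> u / B C0 _: fires at position(s) 11: sregvidasvo
2. 0 -> e / C _ C: inserts after position(s) 1, 4, 9: seregevidasevo
surface: seregevidasevo

cell KEL=un, TOR=so:
underlying: vm-egvidas-ila
1. e -> o, i -> u / B C0 _: fires at position(s) 10: vmegvidasula
2. 0 -> e / C _ C: inserts after position(s) 1, 4: vemegevidasula
surface: vemegevidasula

cell KEL=ib, TOR=ak:
underlying: mez-egvidas-ve
1. e -> o, i -> u / B C0 _: fires at position(s) 12: mezegvidasvo
2. 0 -> e / C _ C: inserts after position(s) 5, 10: mezegevidasevo
surface: mezegevidasevo

cell KEL=lu, TOR=ak:
underlying: mez-egvidas-ma
1. e -> o, i -> u / B C0 _: no change
2. 0 -> e / C _ C: inserts after position(s) 5, 10: mezegevidasema
surface: mezegevidasema


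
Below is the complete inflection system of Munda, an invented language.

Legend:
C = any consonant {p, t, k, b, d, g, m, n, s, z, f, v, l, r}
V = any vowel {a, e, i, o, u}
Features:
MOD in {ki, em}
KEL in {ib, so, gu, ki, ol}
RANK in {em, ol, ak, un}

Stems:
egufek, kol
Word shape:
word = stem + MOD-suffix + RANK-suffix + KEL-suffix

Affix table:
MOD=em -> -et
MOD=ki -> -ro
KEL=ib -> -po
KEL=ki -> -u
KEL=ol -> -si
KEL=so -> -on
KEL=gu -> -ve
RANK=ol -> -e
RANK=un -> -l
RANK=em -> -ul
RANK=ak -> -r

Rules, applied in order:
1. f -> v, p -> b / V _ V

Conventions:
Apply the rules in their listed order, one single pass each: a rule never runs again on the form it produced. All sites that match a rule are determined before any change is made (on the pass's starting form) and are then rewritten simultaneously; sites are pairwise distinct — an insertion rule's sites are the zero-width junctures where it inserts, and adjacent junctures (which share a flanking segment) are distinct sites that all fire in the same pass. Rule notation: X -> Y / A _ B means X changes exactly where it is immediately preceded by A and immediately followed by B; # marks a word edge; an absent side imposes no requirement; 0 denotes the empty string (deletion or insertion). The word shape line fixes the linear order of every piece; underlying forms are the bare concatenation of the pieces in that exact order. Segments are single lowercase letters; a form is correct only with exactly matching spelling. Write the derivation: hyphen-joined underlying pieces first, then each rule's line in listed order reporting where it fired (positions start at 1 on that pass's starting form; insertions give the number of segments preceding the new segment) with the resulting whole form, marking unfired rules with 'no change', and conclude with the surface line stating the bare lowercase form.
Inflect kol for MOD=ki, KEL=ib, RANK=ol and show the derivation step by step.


underlying: kol-ro-e-po
1. f -> v, p -> b / V _ V: fires at position(s) 7: kolroebo
surface: kolroebo


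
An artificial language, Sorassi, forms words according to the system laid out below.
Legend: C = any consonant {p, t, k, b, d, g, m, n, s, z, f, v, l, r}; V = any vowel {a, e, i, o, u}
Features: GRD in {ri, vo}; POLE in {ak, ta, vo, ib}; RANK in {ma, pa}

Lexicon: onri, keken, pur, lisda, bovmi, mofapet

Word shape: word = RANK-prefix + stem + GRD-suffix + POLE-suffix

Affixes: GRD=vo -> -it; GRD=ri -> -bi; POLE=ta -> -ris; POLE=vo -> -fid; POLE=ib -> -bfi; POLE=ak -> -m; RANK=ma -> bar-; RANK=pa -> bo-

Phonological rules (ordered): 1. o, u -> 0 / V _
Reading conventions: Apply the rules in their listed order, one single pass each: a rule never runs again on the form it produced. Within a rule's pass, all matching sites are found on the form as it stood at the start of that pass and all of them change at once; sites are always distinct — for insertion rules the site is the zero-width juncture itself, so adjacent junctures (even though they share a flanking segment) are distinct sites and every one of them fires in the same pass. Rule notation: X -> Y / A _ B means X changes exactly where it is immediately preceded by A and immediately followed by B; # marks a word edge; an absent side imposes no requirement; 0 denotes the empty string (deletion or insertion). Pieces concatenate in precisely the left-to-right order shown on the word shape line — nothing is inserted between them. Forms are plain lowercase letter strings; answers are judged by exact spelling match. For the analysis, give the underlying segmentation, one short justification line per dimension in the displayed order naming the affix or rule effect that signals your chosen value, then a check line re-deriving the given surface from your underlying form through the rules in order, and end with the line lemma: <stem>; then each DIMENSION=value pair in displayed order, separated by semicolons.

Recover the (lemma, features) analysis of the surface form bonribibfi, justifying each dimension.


underlying: bo-onri-bi-bfi
GRD=ri - signalled by the affix -bi
POLE=ib - signalled by the affix -bfi
RANK=pa - signalled by the affix bo-
check: boonribibfi -> bonribibfi
lemma: onri; GRD=ri; POLE=ib; RANK=pa


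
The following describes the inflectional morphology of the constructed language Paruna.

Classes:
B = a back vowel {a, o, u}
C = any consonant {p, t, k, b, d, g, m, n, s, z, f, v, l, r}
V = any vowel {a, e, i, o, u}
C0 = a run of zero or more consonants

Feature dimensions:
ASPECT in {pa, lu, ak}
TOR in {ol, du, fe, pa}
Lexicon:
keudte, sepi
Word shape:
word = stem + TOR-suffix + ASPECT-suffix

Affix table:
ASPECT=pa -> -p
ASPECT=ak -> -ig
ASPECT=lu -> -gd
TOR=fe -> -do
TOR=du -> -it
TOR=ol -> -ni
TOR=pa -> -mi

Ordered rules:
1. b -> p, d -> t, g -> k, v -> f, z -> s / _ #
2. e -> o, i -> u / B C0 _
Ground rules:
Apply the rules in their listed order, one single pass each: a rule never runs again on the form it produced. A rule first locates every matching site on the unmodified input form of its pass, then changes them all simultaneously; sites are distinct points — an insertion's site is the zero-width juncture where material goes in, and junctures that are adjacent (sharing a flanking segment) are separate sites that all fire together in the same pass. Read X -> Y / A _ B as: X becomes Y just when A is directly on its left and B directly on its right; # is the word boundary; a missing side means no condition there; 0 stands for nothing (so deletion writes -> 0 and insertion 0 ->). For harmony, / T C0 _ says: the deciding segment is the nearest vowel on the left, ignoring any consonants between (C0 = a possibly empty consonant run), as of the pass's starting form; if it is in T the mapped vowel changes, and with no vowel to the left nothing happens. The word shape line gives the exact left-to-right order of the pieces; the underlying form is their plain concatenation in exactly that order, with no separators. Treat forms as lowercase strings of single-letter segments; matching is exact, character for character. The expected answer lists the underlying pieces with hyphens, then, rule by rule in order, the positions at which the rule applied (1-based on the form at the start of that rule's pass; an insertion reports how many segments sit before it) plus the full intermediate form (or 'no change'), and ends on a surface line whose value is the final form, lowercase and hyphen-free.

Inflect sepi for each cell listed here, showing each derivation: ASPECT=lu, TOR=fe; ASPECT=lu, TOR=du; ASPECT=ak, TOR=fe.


cell ASPECT=lu, TOR=fe:
underlying: sepi-do-gd
1. b -> p, d -> t, g -> k, v -> f, z -> s / _ #: fires at position(s) 8: sepidogt
2. e -> o, i -> u / B C0 _: no change
surface: sepidogt

cell ASPECT=lu, TOR=du:
underlying: sepi-it-gd
1. b -> p, d -> t, g -> k, v -> f, z -> s / _ #: fires at position(s) 8: sepiitgt
2. e -> o, i -> u / B C0 _: no change
surface: sepiitgt

cell ASPECT=ak, TOR=fe:
underlying: sepi-do-ig
1. b -> p, d -> t, g -> k, v -> f, z -> s / _ #: fires at position(s) 8: sepidoik
2. e -> o, i -> u / B C0 _: fires at position(s) 7: sepidouk
surface: sepidouk


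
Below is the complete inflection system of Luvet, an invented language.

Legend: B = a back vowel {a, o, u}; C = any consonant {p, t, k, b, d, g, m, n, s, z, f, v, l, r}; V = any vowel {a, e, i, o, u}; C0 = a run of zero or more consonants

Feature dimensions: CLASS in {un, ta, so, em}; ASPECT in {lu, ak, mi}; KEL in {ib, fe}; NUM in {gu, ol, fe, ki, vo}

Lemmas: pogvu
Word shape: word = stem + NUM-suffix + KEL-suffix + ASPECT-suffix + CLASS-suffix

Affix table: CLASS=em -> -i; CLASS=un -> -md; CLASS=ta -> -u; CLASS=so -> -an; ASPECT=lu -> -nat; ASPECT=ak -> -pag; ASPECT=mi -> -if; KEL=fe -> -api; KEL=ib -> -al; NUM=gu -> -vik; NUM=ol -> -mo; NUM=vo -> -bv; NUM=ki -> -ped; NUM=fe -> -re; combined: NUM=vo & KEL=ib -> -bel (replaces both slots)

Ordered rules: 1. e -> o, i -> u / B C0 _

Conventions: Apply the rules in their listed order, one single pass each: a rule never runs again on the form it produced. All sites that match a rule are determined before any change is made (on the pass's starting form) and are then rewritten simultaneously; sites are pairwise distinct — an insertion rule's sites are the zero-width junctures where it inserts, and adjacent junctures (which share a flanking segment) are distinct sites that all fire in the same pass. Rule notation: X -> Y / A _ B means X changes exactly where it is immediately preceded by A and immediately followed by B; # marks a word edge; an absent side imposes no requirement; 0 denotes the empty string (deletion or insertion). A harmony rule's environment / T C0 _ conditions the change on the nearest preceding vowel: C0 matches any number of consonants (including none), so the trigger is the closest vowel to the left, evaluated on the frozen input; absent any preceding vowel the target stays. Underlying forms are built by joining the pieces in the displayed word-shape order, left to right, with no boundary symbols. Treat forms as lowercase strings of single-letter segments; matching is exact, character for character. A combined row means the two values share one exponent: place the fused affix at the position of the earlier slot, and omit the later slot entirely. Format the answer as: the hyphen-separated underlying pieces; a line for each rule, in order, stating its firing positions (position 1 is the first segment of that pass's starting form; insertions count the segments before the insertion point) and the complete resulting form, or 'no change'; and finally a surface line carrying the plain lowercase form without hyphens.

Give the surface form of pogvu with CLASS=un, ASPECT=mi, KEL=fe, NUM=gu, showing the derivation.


underlying: pogvu-vik-api-if-md
1. e -> o, i -> u / B C0 _: fires at position(s) 7, 11: pogvuvukapuifmd
surface: pogvuvukapuifmd


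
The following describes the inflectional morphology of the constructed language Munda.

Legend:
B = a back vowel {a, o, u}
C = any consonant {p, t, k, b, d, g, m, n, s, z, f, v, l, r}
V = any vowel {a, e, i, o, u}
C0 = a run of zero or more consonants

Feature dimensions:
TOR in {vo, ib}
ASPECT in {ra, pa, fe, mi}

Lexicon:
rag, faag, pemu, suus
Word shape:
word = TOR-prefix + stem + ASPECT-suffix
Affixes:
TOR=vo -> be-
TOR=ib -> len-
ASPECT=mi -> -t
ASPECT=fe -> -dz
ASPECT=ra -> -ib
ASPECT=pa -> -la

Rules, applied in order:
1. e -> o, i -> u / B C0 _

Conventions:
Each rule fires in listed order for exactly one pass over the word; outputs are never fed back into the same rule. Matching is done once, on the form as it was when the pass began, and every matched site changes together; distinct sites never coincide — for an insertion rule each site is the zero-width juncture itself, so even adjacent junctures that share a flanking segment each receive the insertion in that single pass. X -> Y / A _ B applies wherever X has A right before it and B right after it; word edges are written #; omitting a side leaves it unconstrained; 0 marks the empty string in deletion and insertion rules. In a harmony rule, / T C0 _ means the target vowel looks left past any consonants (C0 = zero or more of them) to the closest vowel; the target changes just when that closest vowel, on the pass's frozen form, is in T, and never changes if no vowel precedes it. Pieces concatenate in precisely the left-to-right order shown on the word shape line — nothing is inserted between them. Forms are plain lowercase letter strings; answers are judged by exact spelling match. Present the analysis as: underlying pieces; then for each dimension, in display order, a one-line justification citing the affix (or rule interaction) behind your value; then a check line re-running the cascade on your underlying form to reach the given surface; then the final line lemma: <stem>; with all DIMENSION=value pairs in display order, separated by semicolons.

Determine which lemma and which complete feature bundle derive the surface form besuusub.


underlying: be-suus-ib
TOR=vo - signalled by the affix be-
ASPECT=ra - signalled by the affix -ib
check: besuusib -> besuusub
lemma: suus; TOR=vo; ASPECT=ra


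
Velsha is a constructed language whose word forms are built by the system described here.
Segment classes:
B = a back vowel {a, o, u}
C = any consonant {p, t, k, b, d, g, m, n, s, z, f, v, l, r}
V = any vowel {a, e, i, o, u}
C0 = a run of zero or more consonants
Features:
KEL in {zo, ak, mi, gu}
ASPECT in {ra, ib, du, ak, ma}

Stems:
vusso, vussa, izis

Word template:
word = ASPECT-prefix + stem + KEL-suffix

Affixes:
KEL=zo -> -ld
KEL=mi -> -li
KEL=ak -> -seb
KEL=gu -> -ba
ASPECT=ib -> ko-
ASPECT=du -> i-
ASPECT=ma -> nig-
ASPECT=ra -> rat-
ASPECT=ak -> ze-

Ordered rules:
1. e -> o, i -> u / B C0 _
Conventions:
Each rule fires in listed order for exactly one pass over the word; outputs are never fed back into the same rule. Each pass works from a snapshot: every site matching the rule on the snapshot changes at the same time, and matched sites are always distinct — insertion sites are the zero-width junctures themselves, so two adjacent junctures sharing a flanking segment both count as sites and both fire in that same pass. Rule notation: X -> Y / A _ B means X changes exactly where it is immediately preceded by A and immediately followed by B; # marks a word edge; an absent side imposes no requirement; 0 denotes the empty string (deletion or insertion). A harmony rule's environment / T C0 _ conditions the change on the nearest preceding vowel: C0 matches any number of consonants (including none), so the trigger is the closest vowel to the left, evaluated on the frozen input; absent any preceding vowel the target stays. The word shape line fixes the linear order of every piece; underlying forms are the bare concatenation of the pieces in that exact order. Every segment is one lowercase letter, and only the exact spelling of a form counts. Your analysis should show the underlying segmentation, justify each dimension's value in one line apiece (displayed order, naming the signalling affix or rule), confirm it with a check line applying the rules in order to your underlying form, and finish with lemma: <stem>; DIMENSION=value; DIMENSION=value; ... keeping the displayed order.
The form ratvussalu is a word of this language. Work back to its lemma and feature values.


underlying: rat-vussa-li
KEL=mi - signalled by the affix -li
ASPECT=ra - signalled by the affix rat-
check: ratvussali -> ratvussalu
lemma: vussa; KEL=mi; ASPECT=ra


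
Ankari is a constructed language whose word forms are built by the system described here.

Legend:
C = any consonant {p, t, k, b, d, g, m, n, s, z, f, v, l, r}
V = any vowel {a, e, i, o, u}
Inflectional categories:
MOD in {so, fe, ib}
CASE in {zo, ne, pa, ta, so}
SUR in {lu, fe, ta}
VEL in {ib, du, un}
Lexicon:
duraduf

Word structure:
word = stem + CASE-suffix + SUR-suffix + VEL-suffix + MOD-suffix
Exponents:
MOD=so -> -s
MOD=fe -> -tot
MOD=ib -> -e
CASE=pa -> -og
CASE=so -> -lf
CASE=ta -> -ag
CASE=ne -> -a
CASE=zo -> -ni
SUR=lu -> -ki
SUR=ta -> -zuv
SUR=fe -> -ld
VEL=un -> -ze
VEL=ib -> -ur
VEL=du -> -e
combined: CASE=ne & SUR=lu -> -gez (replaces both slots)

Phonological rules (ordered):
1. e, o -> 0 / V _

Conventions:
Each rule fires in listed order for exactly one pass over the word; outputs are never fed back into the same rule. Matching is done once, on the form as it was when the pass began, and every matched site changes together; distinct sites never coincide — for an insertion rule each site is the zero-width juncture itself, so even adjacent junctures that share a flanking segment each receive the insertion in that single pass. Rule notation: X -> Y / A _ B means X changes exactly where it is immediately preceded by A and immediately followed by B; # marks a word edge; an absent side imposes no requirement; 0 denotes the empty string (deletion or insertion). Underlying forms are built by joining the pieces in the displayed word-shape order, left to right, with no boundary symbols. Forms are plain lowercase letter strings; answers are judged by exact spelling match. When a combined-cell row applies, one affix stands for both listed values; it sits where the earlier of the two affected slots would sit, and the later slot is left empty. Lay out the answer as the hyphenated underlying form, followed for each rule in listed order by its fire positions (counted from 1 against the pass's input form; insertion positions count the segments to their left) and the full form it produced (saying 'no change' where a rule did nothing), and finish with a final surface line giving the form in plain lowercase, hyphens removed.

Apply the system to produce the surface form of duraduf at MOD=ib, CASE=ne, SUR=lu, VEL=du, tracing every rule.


underlying: duraduf-gez-e-e
1. e, o -> 0 / V _: fires at position(s) 12: duradufgeze
surface: duradufgeze


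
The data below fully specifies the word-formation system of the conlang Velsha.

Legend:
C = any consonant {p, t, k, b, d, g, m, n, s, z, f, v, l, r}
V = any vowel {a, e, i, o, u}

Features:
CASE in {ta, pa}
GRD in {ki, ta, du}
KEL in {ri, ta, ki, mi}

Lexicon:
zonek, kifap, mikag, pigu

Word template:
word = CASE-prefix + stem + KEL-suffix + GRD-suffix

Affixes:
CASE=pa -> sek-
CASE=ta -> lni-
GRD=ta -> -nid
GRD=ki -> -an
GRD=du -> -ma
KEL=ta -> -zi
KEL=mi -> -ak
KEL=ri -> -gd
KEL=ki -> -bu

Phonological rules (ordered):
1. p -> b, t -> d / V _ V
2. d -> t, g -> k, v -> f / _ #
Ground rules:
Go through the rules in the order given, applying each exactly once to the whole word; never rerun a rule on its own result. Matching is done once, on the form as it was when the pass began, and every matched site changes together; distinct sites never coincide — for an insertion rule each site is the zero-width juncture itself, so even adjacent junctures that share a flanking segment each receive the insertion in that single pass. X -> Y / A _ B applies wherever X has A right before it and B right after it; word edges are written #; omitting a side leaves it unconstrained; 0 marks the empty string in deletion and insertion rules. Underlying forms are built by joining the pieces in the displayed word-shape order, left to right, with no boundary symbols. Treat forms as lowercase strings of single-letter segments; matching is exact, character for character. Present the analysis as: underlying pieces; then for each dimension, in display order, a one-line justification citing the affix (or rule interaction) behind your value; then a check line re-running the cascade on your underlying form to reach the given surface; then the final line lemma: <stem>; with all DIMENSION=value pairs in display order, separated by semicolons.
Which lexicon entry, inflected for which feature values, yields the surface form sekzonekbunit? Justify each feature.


underlying: sek-zonek-bu-nid
CASE=pa - signalled by the affix sek-
GRD=ta - signalled by the affix -nid
KEL=ki - signalled by the affix -bu
check: sekzonekbunid -> sekzonekbunid -> sekzonekbunit
lemma: zonek; CASE=pa; GRD=ta; KEL=ki


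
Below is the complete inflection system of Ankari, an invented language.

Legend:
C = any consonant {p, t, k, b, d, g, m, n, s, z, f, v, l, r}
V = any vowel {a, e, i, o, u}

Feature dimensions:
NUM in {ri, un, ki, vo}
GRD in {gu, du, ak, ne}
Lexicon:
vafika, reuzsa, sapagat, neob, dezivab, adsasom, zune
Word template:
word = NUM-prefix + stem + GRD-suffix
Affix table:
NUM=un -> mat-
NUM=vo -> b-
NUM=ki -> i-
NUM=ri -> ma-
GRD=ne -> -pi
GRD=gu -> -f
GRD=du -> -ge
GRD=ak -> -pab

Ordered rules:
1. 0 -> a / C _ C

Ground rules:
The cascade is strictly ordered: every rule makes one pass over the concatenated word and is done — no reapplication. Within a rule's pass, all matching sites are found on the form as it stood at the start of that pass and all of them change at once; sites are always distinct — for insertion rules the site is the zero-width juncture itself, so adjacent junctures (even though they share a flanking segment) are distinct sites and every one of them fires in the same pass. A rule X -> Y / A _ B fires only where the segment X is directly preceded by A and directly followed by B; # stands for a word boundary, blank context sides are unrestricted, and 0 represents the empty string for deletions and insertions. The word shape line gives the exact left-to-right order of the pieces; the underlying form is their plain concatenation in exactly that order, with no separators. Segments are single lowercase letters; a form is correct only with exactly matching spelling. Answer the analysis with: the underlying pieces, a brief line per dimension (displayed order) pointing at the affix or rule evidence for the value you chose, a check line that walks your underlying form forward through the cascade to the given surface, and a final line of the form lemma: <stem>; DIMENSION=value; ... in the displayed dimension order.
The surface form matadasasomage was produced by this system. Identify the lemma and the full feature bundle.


underlying: mat-adsasom-ge
NUM=un - signalled by the affix mat-
GRD=du - signalled by the affix -ge
check: matadsasomge -> matadasasomage
lemma: adsasom; NUM=un; GRD=du
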